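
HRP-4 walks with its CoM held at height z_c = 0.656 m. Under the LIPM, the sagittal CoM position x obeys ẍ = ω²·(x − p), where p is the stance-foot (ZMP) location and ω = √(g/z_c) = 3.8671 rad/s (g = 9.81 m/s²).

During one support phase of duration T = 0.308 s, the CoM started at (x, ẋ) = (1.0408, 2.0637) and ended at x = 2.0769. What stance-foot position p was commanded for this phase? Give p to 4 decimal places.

ωT = 3.8671·0.308 = 1.191067; cosh(ωT) = 1.797243, sinh(ωT) = 1.493346
x(T) = p + (x₀−p)·cosh(ωT) + (ẋ₀/ω)·sinh(ωT) ⇒ p·(1 − cosh) = x(T) − x₀·cosh − (ẋ₀/ω)·sinh
numerator   = 2.0769 − (1.0408)·1.797243 − (2.0637/3.8671)·1.493346 = -0.590604
denominator = 1 − 1.797243 = -0.797243
p = -0.590604 / -0.797243 = 0.7408

p = 0.7408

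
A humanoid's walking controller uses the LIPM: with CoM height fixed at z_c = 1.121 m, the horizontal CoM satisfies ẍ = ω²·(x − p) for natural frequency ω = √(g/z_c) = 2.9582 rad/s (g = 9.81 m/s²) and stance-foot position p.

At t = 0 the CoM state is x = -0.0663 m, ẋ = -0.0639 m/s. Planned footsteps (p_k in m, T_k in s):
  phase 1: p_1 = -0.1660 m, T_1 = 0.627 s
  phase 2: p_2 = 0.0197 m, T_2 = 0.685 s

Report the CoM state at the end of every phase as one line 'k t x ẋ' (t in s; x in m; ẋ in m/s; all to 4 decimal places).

1 0.6270 0.0930 0.7101
2 1.3120 1.1974 3.5490

phase 1: p=-0.1660, T=0.627, ωT=1.854791, cosh=3.273425, sinh=3.116940; start (x,ẋ)=(-0.066300, -0.063900) → end (x,ẋ)=(0.093032, 0.710115)
phase 2: p=0.0197, T=0.685, ωT=2.026367, cosh=3.859144, sinh=3.727331; start (x,ẋ)=(0.093032, 0.710115) → end (x,ẋ)=(1.197442, 3.549004)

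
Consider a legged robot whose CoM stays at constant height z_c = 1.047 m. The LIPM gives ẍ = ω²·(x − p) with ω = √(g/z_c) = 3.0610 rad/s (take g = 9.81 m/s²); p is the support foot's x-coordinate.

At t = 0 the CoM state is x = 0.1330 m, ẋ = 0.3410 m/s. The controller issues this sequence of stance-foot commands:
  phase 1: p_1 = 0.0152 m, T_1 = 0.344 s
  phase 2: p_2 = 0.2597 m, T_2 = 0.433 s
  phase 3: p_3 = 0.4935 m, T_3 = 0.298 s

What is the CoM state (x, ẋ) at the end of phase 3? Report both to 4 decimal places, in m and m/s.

x = 2.0750, ẋ = 5.2075

phase 1: p=0.0152, T=0.344, ωT=1.052984, cosh=1.607543, sinh=1.258648; start (x,ẋ)=(0.133000, 0.341000) → end (x,ẋ)=(0.344784, 1.002023)
phase 2: p=0.2597, T=0.433, ωT=1.325413, cosh=2.014716, sinh=1.749023; start (x,ẋ)=(0.344784, 1.002023) → end (x,ẋ)=(1.003665, 2.474310)
phase 3: p=0.4935, T=0.298, ωT=0.912178, cosh=1.445694, sinh=1.044045; start (x,ẋ)=(1.003665, 2.474310) → end (x,ẋ)=(2.074980, 5.207492)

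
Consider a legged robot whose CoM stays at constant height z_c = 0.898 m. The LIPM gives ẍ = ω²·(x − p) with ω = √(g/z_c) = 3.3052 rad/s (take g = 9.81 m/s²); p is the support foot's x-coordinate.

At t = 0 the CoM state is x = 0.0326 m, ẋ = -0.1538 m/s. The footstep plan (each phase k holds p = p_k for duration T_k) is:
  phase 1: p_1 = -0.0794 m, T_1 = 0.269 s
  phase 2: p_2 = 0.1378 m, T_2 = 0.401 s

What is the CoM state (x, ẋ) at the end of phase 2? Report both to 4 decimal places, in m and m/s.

phase 1: p=-0.0794, T=0.269, ωT=0.889099, cosh=1.421981, sinh=1.010955; start (x,ẋ)=(0.032600, -0.153800) → end (x,ẋ)=(0.032819, 0.155537)
phase 2: p=0.1378, T=0.401, ωT=1.325385, cosh=2.014668, sinh=1.748967; start (x,ẋ)=(0.032819, 0.155537) → end (x,ẋ)=(0.008602, -0.293505)

x = 0.0086, ẋ = -0.2935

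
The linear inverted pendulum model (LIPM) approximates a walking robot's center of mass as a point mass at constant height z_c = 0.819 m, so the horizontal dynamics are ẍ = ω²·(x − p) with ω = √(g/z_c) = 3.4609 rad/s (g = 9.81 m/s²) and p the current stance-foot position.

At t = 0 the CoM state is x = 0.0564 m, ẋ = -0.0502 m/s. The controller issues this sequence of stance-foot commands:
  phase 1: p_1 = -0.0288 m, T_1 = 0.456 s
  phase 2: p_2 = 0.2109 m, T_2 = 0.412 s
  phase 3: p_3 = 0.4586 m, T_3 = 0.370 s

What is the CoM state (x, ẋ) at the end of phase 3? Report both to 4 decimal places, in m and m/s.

x = 0.7416, ẋ = 1.2684

phase 1: p=-0.0288, T=0.456, ωT=1.578170, cosh=2.526217, sinh=2.319865; start (x,ẋ)=(0.056400, -0.050200) → end (x,ẋ)=(0.152784, 0.557239)
phase 2: p=0.2109, T=0.412, ωT=1.425891, cosh=2.200929, sinh=1.960634; start (x,ẋ)=(0.152784, 0.557239) → end (x,ẋ)=(0.398673, 0.832096)
phase 3: p=0.4586, T=0.370, ωT=1.280533, cosh=1.938223, sinh=1.660334; start (x,ẋ)=(0.398673, 0.832096) → end (x,ẋ)=(0.741639, 1.268433)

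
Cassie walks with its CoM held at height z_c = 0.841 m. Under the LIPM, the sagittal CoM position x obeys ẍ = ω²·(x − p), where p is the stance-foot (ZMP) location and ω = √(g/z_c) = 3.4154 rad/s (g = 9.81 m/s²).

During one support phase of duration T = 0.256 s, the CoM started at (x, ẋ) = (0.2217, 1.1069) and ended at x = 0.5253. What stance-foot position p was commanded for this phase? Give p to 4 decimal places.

ωT = 3.4154·0.256 = 0.874342; cosh(ωT) = 1.407217, sinh(ωT) = 0.990081
x(T) = p + (x₀−p)·cosh(ωT) + (ẋ₀/ω)·sinh(ωT) ⇒ p·(1 − cosh) = x(T) − x₀·cosh − (ẋ₀/ω)·sinh
numerator   = 0.5253 − (0.2217)·1.407217 − (1.1069/3.4154)·0.990081 = -0.107556
denominator = 1 − 1.407217 = -0.407217
p = -0.107556 / -0.407217 = 0.2641

p = 0.2641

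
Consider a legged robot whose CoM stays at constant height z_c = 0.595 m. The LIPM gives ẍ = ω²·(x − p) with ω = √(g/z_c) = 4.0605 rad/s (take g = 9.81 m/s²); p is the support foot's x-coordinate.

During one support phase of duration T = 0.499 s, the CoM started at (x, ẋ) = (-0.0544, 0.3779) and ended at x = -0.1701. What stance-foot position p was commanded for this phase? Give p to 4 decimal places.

ωT = 4.0605·0.499 = 2.026190; cosh(ωT) = 3.858483, sinh(ωT) = 3.726646
x(T) = p + (x₀−p)·cosh(ωT) + (ẋ₀/ω)·sinh(ωT) ⇒ p·(1 − cosh) = x(T) − x₀·cosh − (ẋ₀/ω)·sinh
numerator   = -0.1701 − (-0.0544)·3.858483 − (0.3779/4.0605)·3.726646 = -0.307028
denominator = 1 − 3.858483 = -2.858483
p = -0.307028 / -2.858483 = 0.1074

p = 0.1074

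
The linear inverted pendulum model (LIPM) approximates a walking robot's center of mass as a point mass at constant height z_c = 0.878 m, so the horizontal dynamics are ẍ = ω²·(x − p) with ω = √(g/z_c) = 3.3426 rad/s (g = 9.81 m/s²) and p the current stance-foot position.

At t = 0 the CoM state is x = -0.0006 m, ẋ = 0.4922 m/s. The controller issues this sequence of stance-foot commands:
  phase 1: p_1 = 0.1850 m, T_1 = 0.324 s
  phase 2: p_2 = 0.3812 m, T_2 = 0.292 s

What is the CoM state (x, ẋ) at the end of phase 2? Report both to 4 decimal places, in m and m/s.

x = -0.0876, ẋ = -1.1781

phase 1: p=0.1850, T=0.324, ωT=1.083002, cosh=1.646056, sinh=1.307478; start (x,ẋ)=(-0.000600, 0.492200) → end (x,ẋ)=(0.072019, -0.000953)
phase 2: p=0.3812, T=0.292, ωT=0.976039, cosh=1.515362, sinh=1.138562; start (x,ẋ)=(0.072019, -0.000953) → end (x,ẋ)=(-0.087646, -1.178112)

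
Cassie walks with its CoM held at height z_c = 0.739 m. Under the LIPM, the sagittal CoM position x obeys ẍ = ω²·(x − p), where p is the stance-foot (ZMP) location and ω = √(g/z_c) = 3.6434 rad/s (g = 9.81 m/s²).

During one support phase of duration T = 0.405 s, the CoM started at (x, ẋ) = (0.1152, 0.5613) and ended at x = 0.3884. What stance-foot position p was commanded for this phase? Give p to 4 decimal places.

ωT = 3.6434·0.405 = 1.475577; cosh(ωT) = 2.301103, sinh(ωT) = 2.072456
x(T) = p + (x₀−p)·cosh(ωT) + (ẋ₀/ω)·sinh(ωT) ⇒ p·(1 − cosh) = x(T) − x₀·cosh − (ẋ₀/ω)·sinh
numerator   = 0.3884 − (0.1152)·2.301103 − (0.5613/3.6434)·2.072456 = -0.195968
denominator = 1 − 2.301103 = -1.301103
p = -0.195968 / -1.301103 = 0.1506

p = 0.1506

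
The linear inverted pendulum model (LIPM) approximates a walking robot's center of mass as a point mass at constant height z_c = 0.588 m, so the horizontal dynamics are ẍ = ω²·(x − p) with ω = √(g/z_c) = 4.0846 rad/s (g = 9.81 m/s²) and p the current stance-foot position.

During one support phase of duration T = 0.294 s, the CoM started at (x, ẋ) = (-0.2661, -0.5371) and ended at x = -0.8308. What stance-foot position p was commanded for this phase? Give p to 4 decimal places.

ωT = 4.0846·0.294 = 1.200872; cosh(ωT) = 1.811973, sinh(ωT) = 1.511042
x(T) = p + (x₀−p)·cosh(ωT) + (ẋ₀/ω)·sinh(ωT) ⇒ p·(1 − cosh) = x(T) − x₀·cosh − (ẋ₀/ω)·sinh
numerator   = -0.8308 − (-0.2661)·1.811973 − (-0.5371/4.0846)·1.511042 = -0.149941
denominator = 1 − 1.811973 = -0.811973
p = -0.149941 / -0.811973 = 0.1847

p = 0.1847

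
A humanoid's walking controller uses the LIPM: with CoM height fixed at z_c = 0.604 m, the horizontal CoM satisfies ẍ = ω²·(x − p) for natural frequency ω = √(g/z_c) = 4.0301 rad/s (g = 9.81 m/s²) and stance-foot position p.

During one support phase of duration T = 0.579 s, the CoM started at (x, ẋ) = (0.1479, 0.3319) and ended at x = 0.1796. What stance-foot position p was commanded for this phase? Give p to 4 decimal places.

p = 0.2404

ωT = 4.0301·0.579 = 2.333428; cosh(ωT) = 5.205098, sinh(ωT) = 5.108135
x(T) = p + (x₀−p)·cosh(ωT) + (ẋ₀/ω)·sinh(ωT) ⇒ p·(1 − cosh) = x(T) − x₀·cosh − (ẋ₀/ω)·sinh
numerator   = 0.1796 − (0.1479)·5.205098 − (0.3319/4.0301)·5.108135 = -1.010916
denominator = 1 − 5.205098 = -4.205098
p = -1.010916 / -4.205098 = 0.2404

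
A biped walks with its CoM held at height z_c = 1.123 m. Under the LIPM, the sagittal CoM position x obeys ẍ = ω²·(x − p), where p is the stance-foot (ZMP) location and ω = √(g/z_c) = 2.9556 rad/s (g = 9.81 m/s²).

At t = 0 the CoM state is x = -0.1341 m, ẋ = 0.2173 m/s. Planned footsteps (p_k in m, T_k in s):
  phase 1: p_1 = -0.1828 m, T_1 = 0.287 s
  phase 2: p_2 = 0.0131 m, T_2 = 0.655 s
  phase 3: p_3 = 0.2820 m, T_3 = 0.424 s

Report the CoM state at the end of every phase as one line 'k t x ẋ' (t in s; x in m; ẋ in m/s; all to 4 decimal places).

phase 1: p=-0.1828, T=0.287, ωT=0.848257, cosh=1.381867, sinh=0.953706; start (x,ẋ)=(-0.134100, 0.217300) → end (x,ẋ)=(-0.045385, 0.437554)
phase 2: p=0.0131, T=0.655, ωT=1.935918, cosh=3.537347, sinh=3.393056; start (x,ẋ)=(-0.045385, 0.437554) → end (x,ẋ)=(0.308533, 0.961260)
phase 3: p=0.2820, T=0.424, ωT=1.253174, cosh=1.893519, sinh=1.607922; start (x,ẋ)=(0.308533, 0.961260) → end (x,ẋ)=(0.855191, 1.946260)

1 0.2870 -0.0454 0.4376
2 0.9420 0.3085 0.9613
3 1.3660 0.8552 1.9463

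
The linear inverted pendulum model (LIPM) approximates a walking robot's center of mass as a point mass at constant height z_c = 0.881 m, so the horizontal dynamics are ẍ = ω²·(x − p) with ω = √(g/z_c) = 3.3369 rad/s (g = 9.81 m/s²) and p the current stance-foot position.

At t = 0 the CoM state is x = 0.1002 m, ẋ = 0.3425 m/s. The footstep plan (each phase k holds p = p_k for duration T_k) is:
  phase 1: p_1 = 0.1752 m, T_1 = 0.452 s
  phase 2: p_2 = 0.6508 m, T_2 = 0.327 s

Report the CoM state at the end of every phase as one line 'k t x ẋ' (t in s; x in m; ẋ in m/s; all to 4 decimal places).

phase 1: p=0.1752, T=0.452, ωT=1.508279, cosh=2.370118, sinh=2.148828; start (x,ẋ)=(0.100200, 0.342500) → end (x,ẋ)=(0.217997, 0.273984)
phase 2: p=0.6508, T=0.327, ωT=1.091166, cosh=1.656785, sinh=1.320960; start (x,ẋ)=(0.217997, 0.273984) → end (x,ẋ)=(0.042199, -1.453825)

1 0.4520 0.2180 0.2740
2 0.7790 0.0422 -1.4538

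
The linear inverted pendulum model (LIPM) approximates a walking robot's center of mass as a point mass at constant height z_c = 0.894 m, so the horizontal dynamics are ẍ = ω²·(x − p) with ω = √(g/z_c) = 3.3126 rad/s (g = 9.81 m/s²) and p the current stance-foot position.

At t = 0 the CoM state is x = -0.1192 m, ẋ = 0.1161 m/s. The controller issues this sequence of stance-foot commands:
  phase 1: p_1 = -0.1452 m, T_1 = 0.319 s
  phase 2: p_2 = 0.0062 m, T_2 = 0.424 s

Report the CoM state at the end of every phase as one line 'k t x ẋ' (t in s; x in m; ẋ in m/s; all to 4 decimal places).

phase 1: p=-0.1452, T=0.319, ωT=1.056719, cosh=1.612256, sinh=1.264662; start (x,ẋ)=(-0.119200, 0.116100) → end (x,ẋ)=(-0.058957, 0.296105)
phase 2: p=0.0062, T=0.424, ωT=1.404542, cosh=2.159571, sinh=1.914091; start (x,ẋ)=(-0.058957, 0.296105) → end (x,ẋ)=(0.036584, 0.226321)

1 0.3190 -0.0590 0.2961
2 0.7430 0.0366 0.2263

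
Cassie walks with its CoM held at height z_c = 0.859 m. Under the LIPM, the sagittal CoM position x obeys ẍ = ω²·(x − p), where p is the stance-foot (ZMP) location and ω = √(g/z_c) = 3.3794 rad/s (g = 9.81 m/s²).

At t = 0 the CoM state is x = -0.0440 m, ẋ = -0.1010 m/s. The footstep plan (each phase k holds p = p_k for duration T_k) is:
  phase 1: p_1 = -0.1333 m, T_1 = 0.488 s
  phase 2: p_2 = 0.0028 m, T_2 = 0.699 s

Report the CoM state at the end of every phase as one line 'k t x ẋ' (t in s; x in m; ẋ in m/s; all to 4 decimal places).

1 0.4880 0.0327 0.4836
2 1.1870 0.9156 3.1207

phase 1: p=-0.1333, T=0.488, ωT=1.649147, cosh=2.697377, sinh=2.505164; start (x,ẋ)=(-0.044000, -0.101000) → end (x,ẋ)=(0.032704, 0.483574)
phase 2: p=0.0028, T=0.699, ωT=2.362201, cosh=5.354248, sinh=5.260035; start (x,ẋ)=(0.032704, 0.483574) → end (x,ẋ)=(0.915597, 3.120744)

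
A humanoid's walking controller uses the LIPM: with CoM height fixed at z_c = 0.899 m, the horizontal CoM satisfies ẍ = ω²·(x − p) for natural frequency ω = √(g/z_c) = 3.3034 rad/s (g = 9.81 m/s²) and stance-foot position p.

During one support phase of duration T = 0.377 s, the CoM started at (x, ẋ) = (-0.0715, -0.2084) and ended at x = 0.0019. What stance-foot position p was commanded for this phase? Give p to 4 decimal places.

ωT = 3.3034·0.377 = 1.245382; cosh(ωT) = 1.881046, sinh(ωT) = 1.593215
x(T) = p + (x₀−p)·cosh(ωT) + (ẋ₀/ω)·sinh(ωT) ⇒ p·(1 − cosh) = x(T) − x₀·cosh − (ẋ₀/ω)·sinh
numerator   = 0.0019 − (-0.0715)·1.881046 − (-0.2084/3.3034)·1.593215 = 0.236905
denominator = 1 − 1.881046 = -0.881046
p = 0.236905 / -0.881046 = -0.2689

p = -0.2689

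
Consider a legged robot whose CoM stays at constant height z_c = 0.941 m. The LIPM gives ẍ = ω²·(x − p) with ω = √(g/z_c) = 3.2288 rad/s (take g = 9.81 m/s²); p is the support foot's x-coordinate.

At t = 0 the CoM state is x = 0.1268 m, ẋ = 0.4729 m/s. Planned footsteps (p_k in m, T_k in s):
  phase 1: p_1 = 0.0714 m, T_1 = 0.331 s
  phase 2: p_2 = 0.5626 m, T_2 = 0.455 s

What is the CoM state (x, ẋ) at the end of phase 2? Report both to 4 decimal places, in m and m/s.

phase 1: p=0.0714, T=0.331, ωT=1.068733, cosh=1.627565, sinh=1.284122; start (x,ẋ)=(0.126800, 0.472900) → end (x,ẋ)=(0.349644, 0.999374)
phase 2: p=0.5626, T=0.455, ωT=1.469104, cosh=2.287736, sinh=2.057604; start (x,ẋ)=(0.349644, 0.999374) → end (x,ẋ)=(0.712279, 0.871507)

x = 0.7123, ẋ = 0.8715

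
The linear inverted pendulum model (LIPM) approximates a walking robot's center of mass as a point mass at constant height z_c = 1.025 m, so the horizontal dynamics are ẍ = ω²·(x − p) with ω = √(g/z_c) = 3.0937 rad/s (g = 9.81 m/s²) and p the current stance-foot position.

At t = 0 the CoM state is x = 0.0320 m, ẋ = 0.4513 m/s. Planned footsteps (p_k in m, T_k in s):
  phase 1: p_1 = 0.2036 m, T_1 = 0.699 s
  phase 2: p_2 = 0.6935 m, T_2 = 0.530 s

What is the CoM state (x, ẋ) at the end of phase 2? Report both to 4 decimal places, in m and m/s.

x = -1.1961, ẋ = -5.5297

phase 1: p=0.2036, T=0.699, ωT=2.162496, cosh=4.403924, sinh=4.288886; start (x,ẋ)=(0.032000, 0.451300) → end (x,ẋ)=(0.073537, -0.289388)
phase 2: p=0.6935, T=0.530, ωT=1.639661, cosh=2.673734, sinh=2.479688; start (x,ẋ)=(0.073537, -0.289388) → end (x,ẋ)=(-1.196069, -5.529739)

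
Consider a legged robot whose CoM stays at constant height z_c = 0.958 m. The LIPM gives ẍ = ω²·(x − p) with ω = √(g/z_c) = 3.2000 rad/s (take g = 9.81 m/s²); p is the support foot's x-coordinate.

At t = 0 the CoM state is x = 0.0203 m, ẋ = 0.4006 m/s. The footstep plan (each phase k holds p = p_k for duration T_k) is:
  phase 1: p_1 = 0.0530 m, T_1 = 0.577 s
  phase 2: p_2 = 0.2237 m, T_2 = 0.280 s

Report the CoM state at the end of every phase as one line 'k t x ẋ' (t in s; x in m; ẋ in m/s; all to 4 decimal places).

1 0.5770 0.3336 0.9776
2 0.8570 0.6926 1.7559

phase 1: p=0.0530, T=0.577, ωT=1.846400, cosh=3.247385, sinh=3.089581; start (x,ẋ)=(0.020300, 0.400600) → end (x,ẋ)=(0.333587, 0.977609)
phase 2: p=0.2237, T=0.280, ωT=0.896000, cosh=1.428992, sinh=1.020793; start (x,ẋ)=(0.333587, 0.977609) → end (x,ẋ)=(0.692583, 1.755946)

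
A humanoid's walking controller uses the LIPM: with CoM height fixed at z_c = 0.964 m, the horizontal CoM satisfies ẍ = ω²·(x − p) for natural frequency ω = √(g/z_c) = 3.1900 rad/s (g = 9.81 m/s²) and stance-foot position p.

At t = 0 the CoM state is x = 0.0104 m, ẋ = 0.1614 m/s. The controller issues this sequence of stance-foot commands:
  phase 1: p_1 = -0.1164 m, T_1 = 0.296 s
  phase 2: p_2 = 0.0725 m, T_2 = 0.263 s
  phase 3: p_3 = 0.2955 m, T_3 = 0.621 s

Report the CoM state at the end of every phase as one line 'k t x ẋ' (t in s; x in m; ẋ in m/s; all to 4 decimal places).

1 0.2960 0.1265 0.6801
2 0.5590 0.3472 1.0958
3 1.1800 1.7080 4.6342

phase 1: p=-0.1164, T=0.296, ωT=0.944240, cosh=1.479917, sinh=1.090942; start (x,ẋ)=(0.010400, 0.161400) → end (x,ẋ)=(0.126450, 0.680136)
phase 2: p=0.0725, T=0.263, ωT=0.838970, cosh=1.373069, sinh=0.940913; start (x,ẋ)=(0.126450, 0.680136) → end (x,ẋ)=(0.347188, 1.095806)
phase 3: p=0.2955, T=0.621, ωT=1.980990, cosh=3.693925, sinh=3.555992; start (x,ẋ)=(0.347188, 1.095806) → end (x,ẋ)=(1.707962, 4.634159)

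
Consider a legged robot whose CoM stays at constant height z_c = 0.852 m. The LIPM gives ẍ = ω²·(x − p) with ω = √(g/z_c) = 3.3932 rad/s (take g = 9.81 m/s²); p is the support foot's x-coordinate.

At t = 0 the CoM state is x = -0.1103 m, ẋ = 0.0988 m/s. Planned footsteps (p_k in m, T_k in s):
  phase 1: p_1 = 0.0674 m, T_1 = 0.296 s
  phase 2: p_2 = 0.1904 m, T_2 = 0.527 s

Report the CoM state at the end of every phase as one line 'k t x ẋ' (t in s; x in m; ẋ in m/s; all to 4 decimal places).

1 0.2960 -0.1733 -0.5597
2 0.8230 -1.4066 -5.3062

phase 1: p=0.0674, T=0.296, ωT=1.004387, cosh=1.548251, sinh=1.181982; start (x,ẋ)=(-0.110300, 0.098800) → end (x,ẋ)=(-0.173308, -0.559735)
phase 2: p=0.1904, T=0.527, ωT=1.788216, cosh=3.073019, sinh=2.905760; start (x,ẋ)=(-0.173308, -0.559735) → end (x,ẋ)=(-1.406610, -5.306177)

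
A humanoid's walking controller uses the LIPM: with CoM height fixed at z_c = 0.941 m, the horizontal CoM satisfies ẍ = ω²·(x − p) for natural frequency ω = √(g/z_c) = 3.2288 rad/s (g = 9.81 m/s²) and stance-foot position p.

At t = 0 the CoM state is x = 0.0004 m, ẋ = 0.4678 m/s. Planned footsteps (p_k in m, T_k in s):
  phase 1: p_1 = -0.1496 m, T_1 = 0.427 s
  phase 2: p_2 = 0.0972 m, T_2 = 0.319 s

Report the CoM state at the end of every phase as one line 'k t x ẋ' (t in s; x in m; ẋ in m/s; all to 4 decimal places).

phase 1: p=-0.1496, T=0.427, ωT=1.378698, cosh=2.110817, sinh=1.858911; start (x,ẋ)=(0.000400, 0.467800) → end (x,ẋ)=(0.436348, 1.887748)
phase 2: p=0.0972, T=0.319, ωT=1.029987, cosh=1.579021, sinh=1.222009; start (x,ẋ)=(0.436348, 1.887748) → end (x,ẋ)=(1.347181, 4.318944)

1 0.4270 0.4363 1.8877
2 0.7460 1.3472 4.3189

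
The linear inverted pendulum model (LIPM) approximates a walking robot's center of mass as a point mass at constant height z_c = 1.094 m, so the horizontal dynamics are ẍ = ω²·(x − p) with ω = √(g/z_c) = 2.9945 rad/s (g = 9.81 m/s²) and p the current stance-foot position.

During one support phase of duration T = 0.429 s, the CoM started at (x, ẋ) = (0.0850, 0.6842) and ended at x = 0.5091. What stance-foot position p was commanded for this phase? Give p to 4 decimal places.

p = 0.0396

ωT = 2.9945·0.429 = 1.284640; cosh(ωT) = 1.945059, sinh(ωT) = 1.668309
x(T) = p + (x₀−p)·cosh(ωT) + (ẋ₀/ω)·sinh(ωT) ⇒ p·(1 − cosh) = x(T) − x₀·cosh − (ẋ₀/ω)·sinh
numerator   = 0.5091 − (0.0850)·1.945059 − (0.6842/2.9945)·1.668309 = -0.037415
denominator = 1 − 1.945059 = -0.945059
p = -0.037415 / -0.945059 = 0.0396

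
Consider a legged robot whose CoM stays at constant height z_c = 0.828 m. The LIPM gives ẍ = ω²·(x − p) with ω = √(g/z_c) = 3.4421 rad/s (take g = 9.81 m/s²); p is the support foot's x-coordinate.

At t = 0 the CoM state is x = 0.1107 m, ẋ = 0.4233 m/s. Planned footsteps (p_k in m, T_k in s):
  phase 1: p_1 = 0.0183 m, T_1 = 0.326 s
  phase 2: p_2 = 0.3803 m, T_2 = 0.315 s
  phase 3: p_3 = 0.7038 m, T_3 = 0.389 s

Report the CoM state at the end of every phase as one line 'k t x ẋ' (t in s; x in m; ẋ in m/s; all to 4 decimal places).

phase 1: p=0.0183, T=0.326, ωT=1.122125, cosh=1.698480, sinh=1.372893; start (x,ẋ)=(0.110700, 0.423300) → end (x,ẋ)=(0.344074, 1.155615)
phase 2: p=0.3803, T=0.315, ωT=1.084261, cosh=1.647703, sinh=1.309552; start (x,ẋ)=(0.344074, 1.155615) → end (x,ẋ)=(0.760266, 1.740819)
phase 3: p=0.7038, T=0.389, ωT=1.338977, cosh=2.038626, sinh=1.776512; start (x,ẋ)=(0.760266, 1.740819) → end (x,ẋ)=(1.717372, 3.894164)

1 0.3260 0.3441 1.1556
2 0.6410 0.7603 1.7408
3 1.0300 1.7174 3.8942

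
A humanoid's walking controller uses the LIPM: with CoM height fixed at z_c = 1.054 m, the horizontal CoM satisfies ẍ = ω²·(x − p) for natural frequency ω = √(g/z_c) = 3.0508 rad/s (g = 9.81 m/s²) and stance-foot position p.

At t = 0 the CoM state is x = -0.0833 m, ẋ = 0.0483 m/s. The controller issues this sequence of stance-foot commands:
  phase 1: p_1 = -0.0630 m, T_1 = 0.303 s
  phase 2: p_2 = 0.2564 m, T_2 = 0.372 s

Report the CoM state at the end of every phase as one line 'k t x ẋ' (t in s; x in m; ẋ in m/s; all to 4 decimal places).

1 0.3030 -0.0758 0.0047
2 0.6750 -0.3116 -1.4054

phase 1: p=-0.0630, T=0.303, ωT=0.924392, cosh=1.458554, sinh=1.061782; start (x,ẋ)=(-0.083300, 0.048300) → end (x,ẋ)=(-0.075799, 0.004691)
phase 2: p=0.2564, T=0.372, ωT=1.134898, cosh=1.716155, sinh=1.394700; start (x,ẋ)=(-0.075799, 0.004691) → end (x,ẋ)=(-0.311560, -1.405439)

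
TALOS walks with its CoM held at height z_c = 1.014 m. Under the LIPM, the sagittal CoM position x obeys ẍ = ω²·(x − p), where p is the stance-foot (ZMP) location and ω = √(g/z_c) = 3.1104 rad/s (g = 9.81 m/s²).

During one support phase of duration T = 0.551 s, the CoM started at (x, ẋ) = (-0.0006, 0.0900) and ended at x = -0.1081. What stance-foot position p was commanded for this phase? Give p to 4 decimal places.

ωT = 3.1104·0.551 = 1.713830; cosh(ωT) = 2.865177, sinh(ωT) = 2.685003
x(T) = p + (x₀−p)·cosh(ωT) + (ẋ₀/ω)·sinh(ωT) ⇒ p·(1 − cosh) = x(T) − x₀·cosh − (ẋ₀/ω)·sinh
numerator   = -0.1081 − (-0.0006)·2.865177 − (0.0900/3.1104)·2.685003 = -0.184072
denominator = 1 − 2.865177 = -1.865177
p = -0.184072 / -1.865177 = 0.0987

p = 0.0987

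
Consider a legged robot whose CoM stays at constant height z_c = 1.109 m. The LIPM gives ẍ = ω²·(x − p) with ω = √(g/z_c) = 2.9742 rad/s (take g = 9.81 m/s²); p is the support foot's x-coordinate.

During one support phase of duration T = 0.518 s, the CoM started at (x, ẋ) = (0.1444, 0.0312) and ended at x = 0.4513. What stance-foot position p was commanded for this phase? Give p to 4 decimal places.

ωT = 2.9742·0.518 = 1.540636; cosh(ωT) = 2.440900, sinh(ωT) = 2.226656
x(T) = p + (x₀−p)·cosh(ωT) + (ẋ₀/ω)·sinh(ωT) ⇒ p·(1 − cosh) = x(T) − x₀·cosh − (ẋ₀/ω)·sinh
numerator   = 0.4513 − (0.1444)·2.440900 − (0.0312/2.9742)·2.226656 = 0.075476
denominator = 1 − 2.440900 = -1.440900
p = 0.075476 / -1.440900 = -0.0524

p = -0.0524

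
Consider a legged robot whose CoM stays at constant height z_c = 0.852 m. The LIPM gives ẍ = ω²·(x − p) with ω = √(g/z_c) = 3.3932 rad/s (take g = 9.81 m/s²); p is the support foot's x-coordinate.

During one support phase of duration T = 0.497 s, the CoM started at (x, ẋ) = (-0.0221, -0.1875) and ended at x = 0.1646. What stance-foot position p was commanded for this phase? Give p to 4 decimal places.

ωT = 3.3932·0.497 = 1.686420; cosh(ωT) = 2.792649, sinh(ωT) = 2.607467
x(T) = p + (x₀−p)·cosh(ωT) + (ẋ₀/ω)·sinh(ωT) ⇒ p·(1 − cosh) = x(T) − x₀·cosh − (ẋ₀/ω)·sinh
numerator   = 0.1646 − (-0.0221)·2.792649 − (-0.1875/3.3932)·2.607467 = 0.370400
denominator = 1 − 2.792649 = -1.792649
p = 0.370400 / -1.792649 = -0.2066

p = -0.2066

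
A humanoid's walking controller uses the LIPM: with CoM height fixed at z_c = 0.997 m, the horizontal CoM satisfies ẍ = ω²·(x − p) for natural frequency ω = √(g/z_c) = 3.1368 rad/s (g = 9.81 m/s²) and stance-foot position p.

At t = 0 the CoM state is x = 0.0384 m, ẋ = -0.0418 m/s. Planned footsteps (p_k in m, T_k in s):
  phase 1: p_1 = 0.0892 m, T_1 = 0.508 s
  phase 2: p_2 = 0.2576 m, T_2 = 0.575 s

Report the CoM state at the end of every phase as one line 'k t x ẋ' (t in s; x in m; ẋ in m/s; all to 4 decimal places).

phase 1: p=0.0892, T=0.508, ωT=1.593494, cosh=2.562064, sinh=2.358850; start (x,ẋ)=(0.038400, -0.041800) → end (x,ẋ)=(-0.072386, -0.482976)
phase 2: p=0.2576, T=0.575, ωT=1.803660, cosh=3.118262, sinh=2.953567; start (x,ẋ)=(-0.072386, -0.482976) → end (x,ẋ)=(-1.226147, -4.563284)

1 0.5080 -0.0724 -0.4830
2 1.0830 -1.2261 -4.5633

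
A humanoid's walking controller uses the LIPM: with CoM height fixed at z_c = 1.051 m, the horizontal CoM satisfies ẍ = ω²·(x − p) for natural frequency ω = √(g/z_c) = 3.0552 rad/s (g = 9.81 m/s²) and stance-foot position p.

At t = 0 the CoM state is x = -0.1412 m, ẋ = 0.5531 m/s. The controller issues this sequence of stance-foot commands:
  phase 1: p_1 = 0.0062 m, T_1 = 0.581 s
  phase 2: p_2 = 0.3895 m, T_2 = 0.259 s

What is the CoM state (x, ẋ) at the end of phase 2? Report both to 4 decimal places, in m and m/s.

phase 1: p=0.0062, T=0.581, ωT=1.775071, cosh=3.035086, sinh=2.865615; start (x,ẋ)=(-0.141200, 0.553100) → end (x,ẋ)=(0.077607, 0.388215)
phase 2: p=0.3895, T=0.259, ωT=0.791297, cosh=1.329756, sinh=0.876500; start (x,ẋ)=(0.077607, 0.388215) → end (x,ẋ)=(0.086132, -0.318982)

x = 0.0861, ẋ = -0.3190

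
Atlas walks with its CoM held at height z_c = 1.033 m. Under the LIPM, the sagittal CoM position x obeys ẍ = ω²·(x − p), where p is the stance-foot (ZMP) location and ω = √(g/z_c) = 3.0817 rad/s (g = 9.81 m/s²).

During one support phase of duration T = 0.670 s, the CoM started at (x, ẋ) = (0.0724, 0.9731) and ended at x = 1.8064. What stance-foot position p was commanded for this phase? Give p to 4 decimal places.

p = -0.0971

ωT = 3.0817·0.670 = 2.064739; cosh(ωT) = 4.005046, sinh(ωT) = 3.878194
x(T) = p + (x₀−p)·cosh(ωT) + (ẋ₀/ω)·sinh(ωT) ⇒ p·(1 − cosh) = x(T) − x₀·cosh − (ẋ₀/ω)·sinh
numerator   = 1.8064 − (0.0724)·4.005046 − (0.9731/3.0817)·3.878194 = 0.291828
denominator = 1 − 4.005046 = -3.005046
p = 0.291828 / -3.005046 = -0.0971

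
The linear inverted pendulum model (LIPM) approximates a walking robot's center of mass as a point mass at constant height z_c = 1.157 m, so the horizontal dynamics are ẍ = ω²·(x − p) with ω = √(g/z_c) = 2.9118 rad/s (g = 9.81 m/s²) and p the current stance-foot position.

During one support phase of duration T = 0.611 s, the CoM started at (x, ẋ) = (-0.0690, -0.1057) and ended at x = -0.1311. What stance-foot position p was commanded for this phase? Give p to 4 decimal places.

p = -0.0897

ωT = 2.9118·0.611 = 1.779110; cosh(ωT) = 3.046684, sinh(ωT) = 2.877896
x(T) = p + (x₀−p)·cosh(ωT) + (ẋ₀/ω)·sinh(ωT) ⇒ p·(1 − cosh) = x(T) − x₀·cosh − (ẋ₀/ω)·sinh
numerator   = -0.1311 − (-0.0690)·3.046684 − (-0.1057/2.9118)·2.877896 = 0.183590
denominator = 1 − 3.046684 = -2.046684
p = 0.183590 / -2.046684 = -0.0897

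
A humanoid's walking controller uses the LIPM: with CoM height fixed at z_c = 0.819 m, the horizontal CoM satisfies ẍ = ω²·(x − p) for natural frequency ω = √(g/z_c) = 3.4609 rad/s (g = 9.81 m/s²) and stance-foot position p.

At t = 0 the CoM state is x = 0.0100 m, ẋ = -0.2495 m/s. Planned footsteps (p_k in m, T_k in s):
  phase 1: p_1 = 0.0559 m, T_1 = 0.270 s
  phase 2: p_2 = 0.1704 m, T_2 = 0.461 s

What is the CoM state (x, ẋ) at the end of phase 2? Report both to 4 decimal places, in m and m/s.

phase 1: p=0.0559, T=0.270, ωT=0.934443, cosh=1.469300, sinh=1.076495; start (x,ẋ)=(0.010000, -0.249500) → end (x,ẋ)=(-0.089147, -0.537597)
phase 2: p=0.1704, T=0.461, ωT=1.595475, cosh=2.566741, sinh=2.363929; start (x,ẋ)=(-0.089147, -0.537597) → end (x,ẋ)=(-0.862989, -3.503307)

x = -0.8630, ẋ = -3.5033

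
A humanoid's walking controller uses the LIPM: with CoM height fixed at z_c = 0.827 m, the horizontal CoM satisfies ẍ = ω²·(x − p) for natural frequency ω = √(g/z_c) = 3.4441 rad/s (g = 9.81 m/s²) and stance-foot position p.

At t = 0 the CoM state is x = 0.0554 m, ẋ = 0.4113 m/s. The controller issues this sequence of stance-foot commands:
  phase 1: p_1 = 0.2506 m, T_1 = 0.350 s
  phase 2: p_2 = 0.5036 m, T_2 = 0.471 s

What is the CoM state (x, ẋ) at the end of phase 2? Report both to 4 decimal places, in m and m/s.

x = -0.8118, ẋ = -4.2942

phase 1: p=0.2506, T=0.350, ωT=1.205435, cosh=1.818886, sinh=1.519325; start (x,ẋ)=(0.055400, 0.411300) → end (x,ẋ)=(0.076994, -0.273316)
phase 2: p=0.5036, T=0.471, ωT=1.622171, cosh=2.630771, sinh=2.433302; start (x,ẋ)=(0.076994, -0.273316) → end (x,ẋ)=(-0.811805, -4.294222)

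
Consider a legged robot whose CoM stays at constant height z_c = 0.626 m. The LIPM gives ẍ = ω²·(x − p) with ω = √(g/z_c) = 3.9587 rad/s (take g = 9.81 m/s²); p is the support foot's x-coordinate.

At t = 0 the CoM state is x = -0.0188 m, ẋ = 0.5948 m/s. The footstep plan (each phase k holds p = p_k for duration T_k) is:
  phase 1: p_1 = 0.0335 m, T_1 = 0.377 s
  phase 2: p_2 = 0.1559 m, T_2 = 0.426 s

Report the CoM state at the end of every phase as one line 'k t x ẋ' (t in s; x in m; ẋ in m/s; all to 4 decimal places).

phase 1: p=0.0335, T=0.377, ωT=1.492430, cosh=2.336358, sinh=2.111532; start (x,ẋ)=(-0.018800, 0.594800) → end (x,ẋ)=(0.228569, 0.952494)
phase 2: p=0.1559, T=0.426, ωT=1.686406, cosh=2.792611, sinh=2.607428; start (x,ẋ)=(0.228569, 0.952494) → end (x,ẋ)=(0.986204, 3.410038)

1 0.3770 0.2286 0.9525
2 0.8030 0.9862 3.4100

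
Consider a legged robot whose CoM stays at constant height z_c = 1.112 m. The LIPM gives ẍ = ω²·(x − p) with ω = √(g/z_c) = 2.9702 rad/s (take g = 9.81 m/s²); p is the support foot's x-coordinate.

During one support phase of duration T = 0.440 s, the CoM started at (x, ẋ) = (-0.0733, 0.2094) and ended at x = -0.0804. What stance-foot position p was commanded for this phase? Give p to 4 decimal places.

p = 0.0568

ωT = 2.9702·0.440 = 1.306888; cosh(ωT) = 1.982660, sinh(ωT) = 1.711998
x(T) = p + (x₀−p)·cosh(ωT) + (ẋ₀/ω)·sinh(ωT) ⇒ p·(1 − cosh) = x(T) − x₀·cosh − (ẋ₀/ω)·sinh
numerator   = -0.0804 − (-0.0733)·1.982660 − (0.2094/2.9702)·1.711998 = -0.055767
denominator = 1 − 1.982660 = -0.982660
p = -0.055767 / -0.982660 = 0.0568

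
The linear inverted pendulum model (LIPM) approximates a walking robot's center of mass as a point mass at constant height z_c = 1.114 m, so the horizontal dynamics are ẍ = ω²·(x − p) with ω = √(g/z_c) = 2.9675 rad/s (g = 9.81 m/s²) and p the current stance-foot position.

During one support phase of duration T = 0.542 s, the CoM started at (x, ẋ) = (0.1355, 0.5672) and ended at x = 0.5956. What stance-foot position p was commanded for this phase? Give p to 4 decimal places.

p = 0.1343

ωT = 2.9675·0.542 = 1.608385; cosh(ωT) = 2.597474, sinh(ωT) = 2.397264
x(T) = p + (x₀−p)·cosh(ωT) + (ẋ₀/ω)·sinh(ωT) ⇒ p·(1 − cosh) = x(T) − x₀·cosh − (ẋ₀/ω)·sinh
numerator   = 0.5956 − (0.1355)·2.597474 − (0.5672/2.9675)·2.397264 = -0.214564
denominator = 1 − 2.597474 = -1.597474
p = -0.214564 / -1.597474 = 0.1343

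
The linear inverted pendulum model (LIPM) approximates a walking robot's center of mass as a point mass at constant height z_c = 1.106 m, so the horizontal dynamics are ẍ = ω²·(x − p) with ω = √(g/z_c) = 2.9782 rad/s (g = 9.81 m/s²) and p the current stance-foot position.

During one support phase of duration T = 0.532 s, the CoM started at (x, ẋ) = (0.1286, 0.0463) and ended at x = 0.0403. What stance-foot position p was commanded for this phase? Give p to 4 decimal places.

p = 0.2095

ωT = 2.9782·0.532 = 1.584402; cosh(ωT) = 2.540723, sinh(ωT) = 2.335653
x(T) = p + (x₀−p)·cosh(ωT) + (ẋ₀/ω)·sinh(ωT) ⇒ p·(1 − cosh) = x(T) − x₀·cosh − (ẋ₀/ω)·sinh
numerator   = 0.0403 − (0.1286)·2.540723 − (0.0463/2.9782)·2.335653 = -0.322748
denominator = 1 − 2.540723 = -1.540723
p = -0.322748 / -1.540723 = 0.2095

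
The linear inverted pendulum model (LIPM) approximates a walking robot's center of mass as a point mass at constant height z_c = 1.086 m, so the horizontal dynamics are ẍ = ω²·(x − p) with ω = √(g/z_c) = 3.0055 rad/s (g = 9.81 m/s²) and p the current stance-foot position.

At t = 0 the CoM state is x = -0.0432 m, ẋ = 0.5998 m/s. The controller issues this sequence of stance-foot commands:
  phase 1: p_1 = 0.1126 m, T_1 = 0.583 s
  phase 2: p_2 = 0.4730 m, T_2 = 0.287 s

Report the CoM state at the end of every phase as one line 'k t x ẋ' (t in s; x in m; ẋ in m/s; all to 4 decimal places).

phase 1: p=0.1126, T=0.583, ωT=1.752207, cosh=2.970353, sinh=2.796962; start (x,ẋ)=(-0.043200, 0.599800) → end (x,ẋ)=(0.208002, 0.471921)
phase 2: p=0.4730, T=0.287, ωT=0.862578, cosh=1.395667, sinh=0.973595; start (x,ẋ)=(0.208002, 0.471921) → end (x,ẋ)=(0.256023, -0.116778)

1 0.5830 0.2080 0.4719
2 0.8700 0.2560 -0.1168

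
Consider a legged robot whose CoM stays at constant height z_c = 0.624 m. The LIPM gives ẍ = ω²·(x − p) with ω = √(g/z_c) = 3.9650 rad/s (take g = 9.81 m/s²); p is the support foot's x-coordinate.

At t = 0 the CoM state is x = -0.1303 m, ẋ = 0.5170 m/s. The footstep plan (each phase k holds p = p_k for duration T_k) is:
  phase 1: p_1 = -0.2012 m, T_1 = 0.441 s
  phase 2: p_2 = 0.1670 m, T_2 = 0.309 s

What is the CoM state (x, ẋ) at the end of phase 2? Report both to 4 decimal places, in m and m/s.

phase 1: p=-0.2012, T=0.441, ωT=1.748565, cosh=2.960187, sinh=2.786164; start (x,ẋ)=(-0.130300, 0.517000) → end (x,ẋ)=(0.371968, 2.313659)
phase 2: p=0.1670, T=0.309, ωT=1.225185, cosh=1.849250, sinh=1.555546; start (x,ẋ)=(0.371968, 2.313659) → end (x,ẋ)=(1.453730, 5.542721)

x = 1.4537, ẋ = 5.5427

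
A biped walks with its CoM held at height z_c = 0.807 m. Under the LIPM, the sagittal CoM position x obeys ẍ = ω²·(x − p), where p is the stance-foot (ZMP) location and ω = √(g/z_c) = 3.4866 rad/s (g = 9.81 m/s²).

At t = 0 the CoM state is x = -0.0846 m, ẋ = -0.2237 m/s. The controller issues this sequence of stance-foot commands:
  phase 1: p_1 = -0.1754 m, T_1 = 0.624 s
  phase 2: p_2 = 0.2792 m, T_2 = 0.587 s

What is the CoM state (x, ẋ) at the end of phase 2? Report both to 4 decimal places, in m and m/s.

x = -0.6005, ẋ = -2.8702

phase 1: p=-0.1754, T=0.624, ωT=2.175638, cosh=4.460671, sinh=4.347135; start (x,ẋ)=(-0.084600, -0.223700) → end (x,ẋ)=(-0.049283, 0.378378)
phase 2: p=0.2792, T=0.587, ωT=2.046634, cosh=3.935484, sinh=3.806315; start (x,ẋ)=(-0.049283, 0.378378) → end (x,ẋ)=(-0.600465, -2.870228)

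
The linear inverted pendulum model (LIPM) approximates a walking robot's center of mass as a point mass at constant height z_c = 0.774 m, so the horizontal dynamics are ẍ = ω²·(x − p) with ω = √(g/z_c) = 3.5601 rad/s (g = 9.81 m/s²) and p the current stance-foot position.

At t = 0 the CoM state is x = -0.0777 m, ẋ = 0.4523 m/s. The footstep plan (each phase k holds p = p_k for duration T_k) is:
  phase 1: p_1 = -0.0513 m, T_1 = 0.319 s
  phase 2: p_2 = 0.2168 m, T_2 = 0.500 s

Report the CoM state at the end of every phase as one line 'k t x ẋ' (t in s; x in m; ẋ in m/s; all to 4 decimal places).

phase 1: p=-0.0513, T=0.319, ωT=1.135672, cosh=1.717235, sinh=1.396029; start (x,ẋ)=(-0.077700, 0.452300) → end (x,ẋ)=(0.080726, 0.645497)
phase 2: p=0.2168, T=0.500, ωT=1.780050, cosh=3.049391, sinh=2.880762; start (x,ẋ)=(0.080726, 0.645497) → end (x,ẋ)=(0.324182, 0.572830)

1 0.3190 0.0807 0.6455
2 0.8190 0.3242 0.5728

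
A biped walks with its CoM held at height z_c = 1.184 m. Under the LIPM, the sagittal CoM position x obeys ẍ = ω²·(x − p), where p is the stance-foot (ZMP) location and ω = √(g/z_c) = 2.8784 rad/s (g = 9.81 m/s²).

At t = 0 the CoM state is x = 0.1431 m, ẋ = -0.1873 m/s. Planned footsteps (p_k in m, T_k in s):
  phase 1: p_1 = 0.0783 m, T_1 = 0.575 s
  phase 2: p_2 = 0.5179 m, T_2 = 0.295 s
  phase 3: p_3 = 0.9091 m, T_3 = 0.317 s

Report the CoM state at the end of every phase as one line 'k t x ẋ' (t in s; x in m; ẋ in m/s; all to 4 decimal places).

1 0.5750 0.0900 -0.0378
2 0.8700 -0.0863 -1.2283
3 1.1870 -0.9759 -4.7686

phase 1: p=0.0783, T=0.575, ωT=1.655080, cosh=2.712288, sinh=2.521211; start (x,ẋ)=(0.143100, -0.187300) → end (x,ẋ)=(0.089999, -0.037754)
phase 2: p=0.5179, T=0.295, ωT=0.849128, cosh=1.382698, sinh=0.954910; start (x,ẋ)=(0.089999, -0.037754) → end (x,ẋ)=(-0.086283, -1.228337)
phase 3: p=0.9091, T=0.317, ωT=0.912453, cosh=1.445981, sinh=1.044443; start (x,ẋ)=(-0.086283, -1.228337) → end (x,ẋ)=(-0.975913, -4.768596)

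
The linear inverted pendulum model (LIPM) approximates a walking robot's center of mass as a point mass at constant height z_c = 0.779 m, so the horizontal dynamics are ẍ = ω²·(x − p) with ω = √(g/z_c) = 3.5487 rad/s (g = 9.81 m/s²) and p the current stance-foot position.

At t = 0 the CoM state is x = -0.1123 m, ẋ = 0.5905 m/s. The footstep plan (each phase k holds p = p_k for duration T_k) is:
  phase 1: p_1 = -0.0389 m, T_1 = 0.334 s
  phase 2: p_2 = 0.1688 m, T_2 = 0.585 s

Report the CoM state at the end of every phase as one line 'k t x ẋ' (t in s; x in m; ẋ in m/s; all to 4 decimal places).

1 0.3340 0.0766 0.6699
2 0.9190 0.5361 1.4283

phase 1: p=-0.0389, T=0.334, ωT=1.185266, cosh=1.788611, sinh=1.482946; start (x,ẋ)=(-0.112300, 0.590500) → end (x,ẋ)=(0.076577, 0.669905)
phase 2: p=0.1688, T=0.585, ωT=2.075989, cosh=4.048932, sinh=3.923500; start (x,ẋ)=(0.076577, 0.669905) → end (x,ẋ)=(0.536051, 1.428343)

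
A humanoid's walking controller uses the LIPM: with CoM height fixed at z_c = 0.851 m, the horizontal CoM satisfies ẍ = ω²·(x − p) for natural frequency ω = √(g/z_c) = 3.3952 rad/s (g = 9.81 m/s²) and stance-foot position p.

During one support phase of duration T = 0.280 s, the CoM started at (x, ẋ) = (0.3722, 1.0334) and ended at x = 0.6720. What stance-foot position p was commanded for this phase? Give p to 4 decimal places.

ωT = 3.3952·0.280 = 0.950656; cosh(ωT) = 1.486947, sinh(ωT) = 1.100460
x(T) = p + (x₀−p)·cosh(ωT) + (ẋ₀/ω)·sinh(ωT) ⇒ p·(1 − cosh) = x(T) − x₀·cosh − (ẋ₀/ω)·sinh
numerator   = 0.6720 − (0.3722)·1.486947 − (1.0334/3.3952)·1.100460 = -0.216389
denominator = 1 − 1.486947 = -0.486947
p = -0.216389 / -0.486947 = 0.4444

p = 0.4444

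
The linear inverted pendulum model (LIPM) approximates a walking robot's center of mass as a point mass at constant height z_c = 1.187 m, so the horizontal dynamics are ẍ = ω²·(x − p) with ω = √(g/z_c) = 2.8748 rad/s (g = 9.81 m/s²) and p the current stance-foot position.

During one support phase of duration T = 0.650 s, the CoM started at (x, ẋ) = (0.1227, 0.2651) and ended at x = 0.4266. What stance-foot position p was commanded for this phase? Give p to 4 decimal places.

p = 0.1174

ωT = 2.8748·0.650 = 1.868620; cosh(ωT) = 3.316843, sinh(ωT) = 3.162506
x(T) = p + (x₀−p)·cosh(ωT) + (ẋ₀/ω)·sinh(ωT) ⇒ p·(1 − cosh) = x(T) − x₀·cosh − (ẋ₀/ω)·sinh
numerator   = 0.4266 − (0.1227)·3.316843 − (0.2651/2.8748)·3.162506 = -0.272007
denominator = 1 − 3.316843 = -2.316843
p = -0.272007 / -2.316843 = 0.1174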